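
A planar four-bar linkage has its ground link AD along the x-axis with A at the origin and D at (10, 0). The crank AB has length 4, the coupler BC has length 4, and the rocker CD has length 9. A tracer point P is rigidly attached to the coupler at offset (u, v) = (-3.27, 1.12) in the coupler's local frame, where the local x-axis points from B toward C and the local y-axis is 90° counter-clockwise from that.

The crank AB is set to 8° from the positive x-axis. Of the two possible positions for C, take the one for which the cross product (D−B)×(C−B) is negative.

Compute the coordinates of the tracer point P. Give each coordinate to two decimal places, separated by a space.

6.95 2.30

A=(0,0), D=(10.00,0)
B = A + 4.00·(cos8°, sin8°) = (3.9611, 0.5567)
|BD| = 6.0645
circle(B,4.00) ∩ circle(D,9.00): a=-2.3268, h=3.2536
  candidates: C₊=(1.9428,4.0102) cross=19.732; C₋=(1.3455,-2.4696) cross=-19.732
  mode - wants cross < 0 → take C=(1.3455,-2.4696) (cross=-19.732)
ex = (C−B)/|BC| = (-0.6539,-0.7566); ey = (0.7566,-0.6539)
P = B + -3.27·ex + 1.12·ey = (6.9467,2.2983)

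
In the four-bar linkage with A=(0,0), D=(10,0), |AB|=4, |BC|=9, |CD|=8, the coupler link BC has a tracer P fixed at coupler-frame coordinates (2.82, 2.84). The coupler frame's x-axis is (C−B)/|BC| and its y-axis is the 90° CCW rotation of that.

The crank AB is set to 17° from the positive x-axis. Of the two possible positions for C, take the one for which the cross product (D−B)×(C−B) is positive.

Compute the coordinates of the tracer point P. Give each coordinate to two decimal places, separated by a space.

3.51 5.16

A=(0,0), D=(10.00,0)
B = A + 4.00·(cos17°, sin17°) = (3.8252, 1.1695)
|BD| = 6.2846
circle(B,9.00) ∩ circle(D,8.00): a=4.4948, h=7.7972
  candidates: C₊=(9.6925,7.9941) cross=49.002; C₋=(6.7905,-7.3280) cross=-49.002
  mode + wants cross > 0 → take C=(9.6925,7.9941) (cross=49.002)
ex = (C−B)/|BC| = (0.6519,0.7583); ey = (-0.7583,0.6519)
P = B + 2.82·ex + 2.84·ey = (3.5101,5.1593)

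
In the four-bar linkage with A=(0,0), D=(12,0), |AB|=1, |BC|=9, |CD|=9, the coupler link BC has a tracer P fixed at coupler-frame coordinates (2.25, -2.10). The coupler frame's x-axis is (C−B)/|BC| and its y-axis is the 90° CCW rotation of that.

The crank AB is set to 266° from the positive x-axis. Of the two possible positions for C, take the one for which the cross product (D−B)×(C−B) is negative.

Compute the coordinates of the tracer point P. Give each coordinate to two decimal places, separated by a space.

A=(0,0), D=(12.00,0)
B = A + 1.00·(cos266°, sin266°) = (-0.0698, -0.9976)
|BD| = 12.1109
circle(B,9.00) ∩ circle(D,9.00): a=6.0555, h=6.6582
  candidates: C₊=(5.4167,6.1368) cross=80.637; C₋=(6.5136,-7.1343) cross=-80.637
  mode - wants cross < 0 → take C=(6.5136,-7.1343) (cross=-80.637)
ex = (C−B)/|BC| = (0.7315,-0.6819); ey = (0.6819,0.7315)
P = B + 2.25·ex + -2.10·ey = (0.1442,-4.0679)

0.14 -4.07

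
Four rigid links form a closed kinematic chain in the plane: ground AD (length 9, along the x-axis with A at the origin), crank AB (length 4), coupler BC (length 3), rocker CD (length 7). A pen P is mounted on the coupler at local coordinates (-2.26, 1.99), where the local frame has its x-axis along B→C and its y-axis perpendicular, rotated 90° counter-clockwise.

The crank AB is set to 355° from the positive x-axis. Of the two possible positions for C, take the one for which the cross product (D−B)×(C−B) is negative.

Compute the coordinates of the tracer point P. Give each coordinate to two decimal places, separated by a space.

6.75 0.85

A=(0,0), D=(9.00,0)
B = A + 4.00·(cos355°, sin355°) = (3.9848, -0.3486)
|BD| = 5.0273
circle(B,3.00) ∩ circle(D,7.00): a=-1.4646, h=2.6182
  candidates: C₊=(2.3421,2.1617) cross=13.163; C₋=(2.7053,-3.0621) cross=-13.163
  mode - wants cross < 0 → take C=(2.7053,-3.0621) (cross=-13.163)
ex = (C−B)/|BC| = (-0.4265,-0.9045); ey = (0.9045,-0.4265)
P = B + -2.26·ex + 1.99·ey = (6.7486,0.8468)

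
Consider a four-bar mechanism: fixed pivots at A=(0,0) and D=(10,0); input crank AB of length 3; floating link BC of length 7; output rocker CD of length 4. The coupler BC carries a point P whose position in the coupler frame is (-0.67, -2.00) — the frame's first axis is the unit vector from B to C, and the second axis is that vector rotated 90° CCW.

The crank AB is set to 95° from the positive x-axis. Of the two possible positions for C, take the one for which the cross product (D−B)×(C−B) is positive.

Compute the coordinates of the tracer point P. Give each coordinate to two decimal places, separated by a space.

A=(0,0), D=(10.00,0)
B = A + 3.00·(cos95°, sin95°) = (-0.2615, 2.9886)
|BD| = 10.6878
circle(B,7.00) ∩ circle(D,4.00): a=6.8877, h=1.2487
  candidates: C₊=(6.7007,2.2615) cross=13.346; C₋=(6.0023,-0.1363) cross=-13.346
  mode + wants cross > 0 → take C=(6.7007,2.2615) (cross=13.346)
ex = (C−B)/|BC| = (0.9946,-0.1039); ey = (0.1039,0.9946)
P = B + -0.67·ex + -2.00·ey = (-1.1356,1.0690)

-1.14 1.07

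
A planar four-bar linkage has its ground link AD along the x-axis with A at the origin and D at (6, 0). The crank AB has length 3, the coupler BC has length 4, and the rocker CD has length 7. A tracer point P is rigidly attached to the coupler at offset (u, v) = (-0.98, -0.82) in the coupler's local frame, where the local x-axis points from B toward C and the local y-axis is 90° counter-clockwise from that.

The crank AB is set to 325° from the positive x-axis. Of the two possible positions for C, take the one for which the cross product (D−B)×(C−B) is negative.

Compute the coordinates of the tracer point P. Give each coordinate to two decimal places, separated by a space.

A=(0,0), D=(6.00,0)
B = A + 3.00·(cos325°, sin325°) = (2.4575, -1.7207)
|BD| = 3.9383
circle(B,4.00) ∩ circle(D,7.00): a=-2.2204, h=3.3271
  candidates: C₊=(-0.9935,0.3019) cross=13.103; C₋=(1.9139,-5.6836) cross=-13.103
  mode - wants cross < 0 → take C=(1.9139,-5.6836) (cross=-13.103)
ex = (C−B)/|BC| = (-0.1359,-0.9907); ey = (0.9907,-0.1359)
P = B + -0.98·ex + -0.82·ey = (1.7782,-0.6384)

1.78 -0.64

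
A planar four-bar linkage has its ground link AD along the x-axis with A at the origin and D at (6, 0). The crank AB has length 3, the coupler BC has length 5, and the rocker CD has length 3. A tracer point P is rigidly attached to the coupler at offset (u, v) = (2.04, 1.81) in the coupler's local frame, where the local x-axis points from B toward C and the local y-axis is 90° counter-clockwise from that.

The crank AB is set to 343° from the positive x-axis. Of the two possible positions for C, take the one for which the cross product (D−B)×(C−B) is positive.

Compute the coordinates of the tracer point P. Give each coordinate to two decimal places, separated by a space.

A=(0,0), D=(6.00,0)
B = A + 3.00·(cos343°, sin343°) = (2.8689, -0.8771)
|BD| = 3.2516
circle(B,5.00) ∩ circle(D,3.00): a=4.0861, h=2.8816
  candidates: C₊=(6.0263,2.9999) cross=9.370; C₋=(7.5809,-2.5497) cross=-9.370
  mode + wants cross > 0 → take C=(6.0263,2.9999) (cross=9.370)
ex = (C−B)/|BC| = (0.6315,0.7754); ey = (-0.7754,0.6315)
P = B + 2.04·ex + 1.81·ey = (2.7536,1.8477)

2.75 1.85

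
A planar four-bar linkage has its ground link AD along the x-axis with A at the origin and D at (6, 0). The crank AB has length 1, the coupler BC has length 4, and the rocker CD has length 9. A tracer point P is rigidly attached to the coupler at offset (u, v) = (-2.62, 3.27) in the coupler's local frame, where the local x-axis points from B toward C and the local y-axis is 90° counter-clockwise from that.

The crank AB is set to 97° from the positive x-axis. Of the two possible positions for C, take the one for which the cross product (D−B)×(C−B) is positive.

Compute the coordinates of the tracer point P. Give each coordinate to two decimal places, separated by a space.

A=(0,0), D=(6.00,0)
B = A + 1.00·(cos97°, sin97°) = (-0.1219, 0.9925)
|BD| = 6.2018
circle(B,4.00) ∩ circle(D,9.00): a=-2.1395, h=3.3797
  candidates: C₊=(-1.6929,4.6711) cross=20.960; C₋=(-2.7747,-2.0012) cross=-20.960
  mode + wants cross > 0 → take C=(-1.6929,4.6711) (cross=20.960)
ex = (C−B)/|BC| = (-0.3928,0.9196); ey = (-0.9196,-0.3928)
P = B + -2.62·ex + 3.27·ey = (-2.1001,-2.7012)

-2.10 -2.70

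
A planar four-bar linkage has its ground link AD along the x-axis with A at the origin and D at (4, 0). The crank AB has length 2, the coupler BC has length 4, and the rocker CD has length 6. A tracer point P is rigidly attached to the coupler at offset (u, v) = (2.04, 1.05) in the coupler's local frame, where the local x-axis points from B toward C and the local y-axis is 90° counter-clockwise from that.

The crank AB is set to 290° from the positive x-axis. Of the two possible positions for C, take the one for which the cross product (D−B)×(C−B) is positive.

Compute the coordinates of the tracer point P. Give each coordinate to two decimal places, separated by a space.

A=(0,0), D=(4.00,0)
B = A + 2.00·(cos290°, sin290°) = (0.6840, -1.8794)
|BD| = 3.8115
circle(B,4.00) ∩ circle(D,6.00): a=-0.7179, h=3.9351
  candidates: C₊=(-1.8808,1.1901) cross=14.999; C₋=(1.9998,-5.6568) cross=-14.999
  mode + wants cross > 0 → take C=(-1.8808,1.1901) (cross=14.999)
ex = (C−B)/|BC| = (-0.6412,0.7674); ey = (-0.7674,-0.6412)
P = B + 2.04·ex + 1.05·ey = (-1.4298,-0.9872)

-1.43 -0.99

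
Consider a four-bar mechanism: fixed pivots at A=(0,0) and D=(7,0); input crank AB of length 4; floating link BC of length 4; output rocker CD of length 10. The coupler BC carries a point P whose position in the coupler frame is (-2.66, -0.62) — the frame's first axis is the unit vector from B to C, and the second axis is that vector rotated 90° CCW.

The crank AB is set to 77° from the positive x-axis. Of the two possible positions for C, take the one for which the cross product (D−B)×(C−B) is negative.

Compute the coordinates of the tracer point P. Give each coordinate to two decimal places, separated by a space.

3.07 5.56

A=(0,0), D=(7.00,0)
B = A + 4.00·(cos77°, sin77°) = (0.8998, 3.8975)
|BD| = 7.2390
circle(B,4.00) ∩ circle(D,10.00): a=-2.1824, h=3.3522
  candidates: C₊=(0.8655,7.8973) cross=24.266; C₋=(-2.7441,2.2477) cross=-24.266
  mode - wants cross < 0 → take C=(-2.7441,2.2477) (cross=-24.266)
ex = (C−B)/|BC| = (-0.9110,-0.4124); ey = (0.4124,-0.9110)
P = B + -2.66·ex + -0.62·ey = (3.0673,5.5594)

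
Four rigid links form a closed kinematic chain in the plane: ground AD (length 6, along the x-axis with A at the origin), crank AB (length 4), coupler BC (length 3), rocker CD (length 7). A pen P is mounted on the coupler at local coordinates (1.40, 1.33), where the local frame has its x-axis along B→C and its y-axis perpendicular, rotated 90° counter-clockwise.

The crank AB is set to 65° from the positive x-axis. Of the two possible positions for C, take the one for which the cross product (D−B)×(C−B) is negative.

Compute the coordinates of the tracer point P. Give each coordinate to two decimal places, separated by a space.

1.33 1.73

A=(0,0), D=(6.00,0)
B = A + 4.00·(cos65°, sin65°) = (1.6905, 3.6252)
|BD| = 5.6315
circle(B,3.00) ∩ circle(D,7.00): a=-0.7356, h=2.9084
  candidates: C₊=(2.9998,6.3244) cross=16.379; C₋=(-0.7447,1.8731) cross=-16.379
  mode - wants cross < 0 → take C=(-0.7447,1.8731) (cross=-16.379)
ex = (C−B)/|BC| = (-0.8117,-0.5840); ey = (0.5840,-0.8117)
P = B + 1.40·ex + 1.33·ey = (1.3308,1.7280)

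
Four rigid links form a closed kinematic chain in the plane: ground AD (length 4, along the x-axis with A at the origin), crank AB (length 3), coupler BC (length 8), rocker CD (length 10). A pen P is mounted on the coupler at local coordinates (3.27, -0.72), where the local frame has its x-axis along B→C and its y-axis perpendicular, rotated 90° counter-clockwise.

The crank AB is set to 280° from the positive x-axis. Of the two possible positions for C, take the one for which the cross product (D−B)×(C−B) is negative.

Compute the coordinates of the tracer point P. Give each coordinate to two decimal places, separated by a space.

1.44 -6.17

A=(0,0), D=(4.00,0)
B = A + 3.00·(cos280°, sin280°) = (0.5209, -2.9544)
|BD| = 4.5643
circle(B,8.00) ∩ circle(D,10.00): a=-1.6616, h=7.8255
  candidates: C₊=(-5.8110,1.9350) cross=35.718; C₋=(4.3199,-9.9949) cross=-35.718
  mode - wants cross < 0 → take C=(4.3199,-9.9949) (cross=-35.718)
ex = (C−B)/|BC| = (0.4749,-0.8801); ey = (0.8801,0.4749)
P = B + 3.27·ex + -0.72·ey = (1.4401,-6.1741)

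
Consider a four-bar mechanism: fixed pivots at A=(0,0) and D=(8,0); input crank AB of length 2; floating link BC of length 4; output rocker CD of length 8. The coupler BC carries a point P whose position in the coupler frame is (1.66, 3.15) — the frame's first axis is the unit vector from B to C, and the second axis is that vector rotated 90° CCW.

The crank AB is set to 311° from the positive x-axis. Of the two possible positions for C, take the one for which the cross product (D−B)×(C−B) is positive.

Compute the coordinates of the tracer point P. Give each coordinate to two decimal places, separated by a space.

-2.14 -0.65

A=(0,0), D=(8.00,0)
B = A + 2.00·(cos311°, sin311°) = (1.3121, -1.5094)
|BD| = 6.8561
circle(B,4.00) ∩ circle(D,8.00): a=-0.0725, h=3.9993
  candidates: C₊=(0.3609,2.3758) cross=27.420; C₋=(2.1219,-5.4266) cross=-27.420
  mode + wants cross > 0 → take C=(0.3609,2.3758) (cross=27.420)
ex = (C−B)/|BC| = (-0.2378,0.9713); ey = (-0.9713,-0.2378)
P = B + 1.66·ex + 3.15·ey = (-2.1423,-0.6461)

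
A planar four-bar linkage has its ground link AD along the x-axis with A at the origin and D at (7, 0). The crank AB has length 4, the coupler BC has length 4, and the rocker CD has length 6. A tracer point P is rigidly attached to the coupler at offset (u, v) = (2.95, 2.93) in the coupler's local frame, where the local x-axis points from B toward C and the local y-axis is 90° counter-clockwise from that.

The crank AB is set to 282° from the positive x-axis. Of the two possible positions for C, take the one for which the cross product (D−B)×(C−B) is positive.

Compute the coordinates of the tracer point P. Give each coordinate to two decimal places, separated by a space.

-1.97 -0.84

A=(0,0), D=(7.00,0)
B = A + 4.00·(cos282°, sin282°) = (0.8316, -3.9126)
|BD| = 7.3046
circle(B,4.00) ∩ circle(D,6.00): a=2.2833, h=3.2843
  candidates: C₊=(1.0006,0.0838) cross=23.990; C₋=(4.5190,-5.4630) cross=-23.990
  mode + wants cross > 0 → take C=(1.0006,0.0838) (cross=23.990)
ex = (C−B)/|BC| = (0.0422,0.9991); ey = (-0.9991,0.0422)
P = B + 2.95·ex + 2.93·ey = (-1.9711,-0.8415)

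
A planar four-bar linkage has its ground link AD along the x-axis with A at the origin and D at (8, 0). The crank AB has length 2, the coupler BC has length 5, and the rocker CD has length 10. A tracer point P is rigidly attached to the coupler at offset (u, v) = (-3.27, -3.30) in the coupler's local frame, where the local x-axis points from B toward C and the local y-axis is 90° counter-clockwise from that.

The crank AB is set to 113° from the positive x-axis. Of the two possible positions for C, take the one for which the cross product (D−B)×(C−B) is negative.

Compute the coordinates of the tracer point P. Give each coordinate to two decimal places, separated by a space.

-3.57 5.55

A=(0,0), D=(8.00,0)
B = A + 2.00·(cos113°, sin113°) = (-0.7815, 1.8410)
|BD| = 8.9724
circle(B,5.00) ∩ circle(D,10.00): a=0.3067, h=4.9906
  candidates: C₊=(0.5427,6.6625) cross=44.777; C₋=(-1.5053,-3.1063) cross=-44.777
  mode - wants cross < 0 → take C=(-1.5053,-3.1063) (cross=-44.777)
ex = (C−B)/|BC| = (-0.1448,-0.9895); ey = (0.9895,-0.1448)
P = B + -3.27·ex + -3.30·ey = (-3.5733,5.5543)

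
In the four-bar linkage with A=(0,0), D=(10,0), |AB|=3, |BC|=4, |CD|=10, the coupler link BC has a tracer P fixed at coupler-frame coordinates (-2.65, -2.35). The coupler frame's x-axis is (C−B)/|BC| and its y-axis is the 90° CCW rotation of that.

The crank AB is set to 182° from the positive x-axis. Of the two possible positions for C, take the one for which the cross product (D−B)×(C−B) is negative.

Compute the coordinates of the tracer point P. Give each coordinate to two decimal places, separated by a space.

A=(0,0), D=(10.00,0)
B = A + 3.00·(cos182°, sin182°) = (-2.9982, -0.1047)
|BD| = 12.9986
circle(B,4.00) ∩ circle(D,10.00): a=3.2682, h=2.3063
  candidates: C₊=(0.2513,2.2278) cross=29.979; C₋=(0.2885,-2.3846) cross=-29.979
  mode - wants cross < 0 → take C=(0.2885,-2.3846) (cross=-29.979)
ex = (C−B)/|BC| = (0.8217,-0.5700); ey = (0.5700,0.8217)
P = B + -2.65·ex + -2.35·ey = (-6.5150,-0.5252)

-6.52 -0.53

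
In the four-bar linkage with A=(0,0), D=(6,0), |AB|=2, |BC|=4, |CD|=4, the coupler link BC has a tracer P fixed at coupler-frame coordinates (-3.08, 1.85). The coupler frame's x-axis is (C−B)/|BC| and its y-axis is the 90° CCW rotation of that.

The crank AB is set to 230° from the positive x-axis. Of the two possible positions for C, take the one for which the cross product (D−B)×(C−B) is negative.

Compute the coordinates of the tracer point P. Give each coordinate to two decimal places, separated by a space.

A=(0,0), D=(6.00,0)
B = A + 2.00·(cos230°, sin230°) = (-1.2856, -1.5321)
|BD| = 7.4449
circle(B,4.00) ∩ circle(D,4.00): a=3.7225, h=1.4640
  candidates: C₊=(2.0559,0.6666) cross=10.899; C₋=(2.6585,-2.1987) cross=-10.899
  mode - wants cross < 0 → take C=(2.6585,-2.1987) (cross=-10.899)
ex = (C−B)/|BC| = (0.9860,-0.1667); ey = (0.1667,0.9860)
P = B + -3.08·ex + 1.85·ey = (-4.0142,0.8053)

-4.01 0.81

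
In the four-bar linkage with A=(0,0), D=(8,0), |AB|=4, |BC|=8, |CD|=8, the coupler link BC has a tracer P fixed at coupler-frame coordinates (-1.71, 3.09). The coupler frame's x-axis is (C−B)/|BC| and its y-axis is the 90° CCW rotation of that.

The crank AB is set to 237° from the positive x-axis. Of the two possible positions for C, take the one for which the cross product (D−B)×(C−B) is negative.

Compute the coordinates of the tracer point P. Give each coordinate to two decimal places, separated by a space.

A=(0,0), D=(8.00,0)
B = A + 4.00·(cos237°, sin237°) = (-2.1786, -3.3547)
|BD| = 10.7171
circle(B,8.00) ∩ circle(D,8.00): a=5.3586, h=5.9402
  candidates: C₊=(1.0513,3.9643) cross=63.662; C₋=(4.7701,-7.3190) cross=-63.662
  mode - wants cross < 0 → take C=(4.7701,-7.3190) (cross=-63.662)
ex = (C−B)/|BC| = (0.8686,-0.4955); ey = (0.4955,0.8686)
P = B + -1.71·ex + 3.09·ey = (-2.1326,0.1766)

-2.13 0.18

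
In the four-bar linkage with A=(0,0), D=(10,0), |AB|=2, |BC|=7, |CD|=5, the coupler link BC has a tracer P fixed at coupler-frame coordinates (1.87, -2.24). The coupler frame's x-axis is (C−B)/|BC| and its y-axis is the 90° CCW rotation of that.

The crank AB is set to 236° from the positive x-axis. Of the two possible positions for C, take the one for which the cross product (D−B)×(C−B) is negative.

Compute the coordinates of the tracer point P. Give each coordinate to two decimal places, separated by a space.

0.39 -4.15

A=(0,0), D=(10.00,0)
B = A + 2.00·(cos236°, sin236°) = (-1.1184, -1.6581)
|BD| = 11.2413
circle(B,7.00) ∩ circle(D,5.00): a=6.6882, h=2.0660
  candidates: C₊=(5.1919,1.3719) cross=23.225; C₋=(5.8014,-2.7150) cross=-23.225
  mode - wants cross < 0 → take C=(5.8014,-2.7150) (cross=-23.225)
ex = (C−B)/|BC| = (0.9885,-0.1510); ey = (0.1510,0.9885)
P = B + 1.87·ex + -2.24·ey = (0.3919,-4.1548)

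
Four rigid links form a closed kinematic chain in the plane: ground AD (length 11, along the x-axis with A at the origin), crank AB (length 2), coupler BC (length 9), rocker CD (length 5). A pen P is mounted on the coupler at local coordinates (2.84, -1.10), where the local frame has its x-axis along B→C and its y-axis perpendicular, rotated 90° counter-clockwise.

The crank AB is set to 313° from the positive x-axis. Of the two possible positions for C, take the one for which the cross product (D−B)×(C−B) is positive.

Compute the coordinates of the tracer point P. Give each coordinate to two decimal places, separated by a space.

4.26 -0.52

A=(0,0), D=(11.00,0)
B = A + 2.00·(cos313°, sin313°) = (1.3640, -1.4627)
|BD| = 9.7464
circle(B,9.00) ∩ circle(D,5.00): a=7.7461, h=4.5824
  candidates: C₊=(8.3346,4.2303) cross=44.662; C₋=(9.7100,-4.8307) cross=-44.662
  mode + wants cross > 0 → take C=(8.3346,4.2303) (cross=44.662)
ex = (C−B)/|BC| = (0.7745,0.6326); ey = (-0.6326,0.7745)
P = B + 2.84·ex + -1.10·ey = (4.2594,-0.5182)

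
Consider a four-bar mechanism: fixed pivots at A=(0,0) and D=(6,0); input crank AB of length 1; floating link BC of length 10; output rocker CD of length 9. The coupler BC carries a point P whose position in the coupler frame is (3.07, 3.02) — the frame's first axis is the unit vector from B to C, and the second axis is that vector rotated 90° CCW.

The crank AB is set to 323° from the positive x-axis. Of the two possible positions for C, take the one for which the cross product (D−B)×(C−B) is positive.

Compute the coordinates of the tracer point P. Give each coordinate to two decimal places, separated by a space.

-1.01 3.31

A=(0,0), D=(6.00,0)
B = A + 1.00·(cos323°, sin323°) = (0.7986, -0.6018)
|BD| = 5.2361
circle(B,10.00) ∩ circle(D,9.00): a=4.4324, h=8.9640
  candidates: C₊=(4.1713,8.8123) cross=46.936; C₋=(6.2319,-8.9970) cross=-46.936
  mode + wants cross > 0 → take C=(4.1713,8.8123) (cross=46.936)
ex = (C−B)/|BC| = (0.3373,0.9414); ey = (-0.9414,0.3373)
P = B + 3.07·ex + 3.02·ey = (-1.0090,3.3069)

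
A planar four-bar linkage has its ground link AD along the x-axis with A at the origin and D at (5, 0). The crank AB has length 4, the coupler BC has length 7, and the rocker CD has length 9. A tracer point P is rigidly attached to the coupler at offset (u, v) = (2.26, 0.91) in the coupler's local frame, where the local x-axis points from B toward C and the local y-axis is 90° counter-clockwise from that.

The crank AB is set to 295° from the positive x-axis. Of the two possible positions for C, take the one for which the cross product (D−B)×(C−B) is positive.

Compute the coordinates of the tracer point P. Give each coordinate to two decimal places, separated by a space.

A=(0,0), D=(5.00,0)
B = A + 4.00·(cos295°, sin295°) = (1.6905, -3.6252)
|BD| = 4.9087
circle(B,7.00) ∩ circle(D,9.00): a=-0.8052, h=6.9535
  candidates: C₊=(-3.9878,0.4683) cross=34.133; C₋=(6.2830,-8.9081) cross=-34.133
  mode + wants cross > 0 → take C=(-3.9878,0.4683) (cross=34.133)
ex = (C−B)/|BC| = (-0.8112,0.5848); ey = (-0.5848,-0.8112)
P = B + 2.26·ex + 0.91·ey = (-0.6750,-3.0418)

-0.67 -3.04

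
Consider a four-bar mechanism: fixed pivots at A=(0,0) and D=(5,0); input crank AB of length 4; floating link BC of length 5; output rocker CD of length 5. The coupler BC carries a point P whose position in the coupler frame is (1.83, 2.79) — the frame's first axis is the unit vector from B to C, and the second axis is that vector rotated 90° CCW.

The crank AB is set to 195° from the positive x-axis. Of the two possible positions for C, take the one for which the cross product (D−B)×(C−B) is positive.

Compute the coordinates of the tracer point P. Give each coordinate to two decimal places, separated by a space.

A=(0,0), D=(5.00,0)
B = A + 4.00·(cos195°, sin195°) = (-3.8637, -1.0353)
|BD| = 8.9240
circle(B,5.00) ∩ circle(D,5.00): a=4.4620, h=2.2563
  candidates: C₊=(0.3064,1.7234) cross=20.135; C₋=(0.8299,-2.7587) cross=-20.135
  mode + wants cross > 0 → take C=(0.3064,1.7234) (cross=20.135)
ex = (C−B)/|BC| = (0.8340,0.5517); ey = (-0.5517,0.8340)
P = B + 1.83·ex + 2.79·ey = (-3.8768,2.3013)

-3.88 2.30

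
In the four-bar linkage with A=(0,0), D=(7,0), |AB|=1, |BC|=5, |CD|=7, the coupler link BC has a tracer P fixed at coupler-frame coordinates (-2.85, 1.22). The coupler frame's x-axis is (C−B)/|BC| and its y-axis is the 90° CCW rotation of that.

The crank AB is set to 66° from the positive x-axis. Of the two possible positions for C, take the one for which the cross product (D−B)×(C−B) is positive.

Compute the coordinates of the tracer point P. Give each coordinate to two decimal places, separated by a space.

A=(0,0), D=(7.00,0)
B = A + 1.00·(cos66°, sin66°) = (0.4067, 0.9135)
|BD| = 6.6563
circle(B,5.00) ∩ circle(D,7.00): a=1.5253, h=4.7617
  candidates: C₊=(2.5711,5.4208) cross=31.695; C₋=(1.2641,-4.0124) cross=-31.695
  mode + wants cross > 0 → take C=(2.5711,5.4208) (cross=31.695)
ex = (C−B)/|BC| = (0.4329,0.9015); ey = (-0.9015,0.4329)
P = B + -2.85·ex + 1.22·ey = (-1.9267,-1.1275)

-1.93 -1.13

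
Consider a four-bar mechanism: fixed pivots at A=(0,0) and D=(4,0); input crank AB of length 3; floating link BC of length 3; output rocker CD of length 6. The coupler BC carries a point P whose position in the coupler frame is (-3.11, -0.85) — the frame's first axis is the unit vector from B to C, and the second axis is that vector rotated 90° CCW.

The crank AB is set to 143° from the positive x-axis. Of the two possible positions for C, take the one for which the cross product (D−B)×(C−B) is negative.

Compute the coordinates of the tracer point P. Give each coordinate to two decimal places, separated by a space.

-3.76 4.73

A=(0,0), D=(4.00,0)
B = A + 3.00·(cos143°, sin143°) = (-2.3959, 1.8054)
|BD| = 6.6458
circle(B,3.00) ∩ circle(D,6.00): a=1.2916, h=2.7077
  candidates: C₊=(-0.4173,4.0605) cross=17.995; C₋=(-1.8885,-1.1513) cross=-17.995
  mode - wants cross < 0 → take C=(-1.8885,-1.1513) (cross=-17.995)
ex = (C−B)/|BC| = (0.1691,-0.9856); ey = (0.9856,0.1691)
P = B + -3.11·ex + -0.85·ey = (-3.7597,4.7269)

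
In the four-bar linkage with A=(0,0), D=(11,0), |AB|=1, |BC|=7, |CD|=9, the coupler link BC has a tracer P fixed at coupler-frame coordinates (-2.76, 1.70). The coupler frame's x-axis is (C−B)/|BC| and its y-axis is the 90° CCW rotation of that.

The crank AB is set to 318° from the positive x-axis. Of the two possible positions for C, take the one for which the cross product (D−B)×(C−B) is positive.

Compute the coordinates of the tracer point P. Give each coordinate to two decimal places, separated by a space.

-2.03 -2.35

A=(0,0), D=(11.00,0)
B = A + 1.00·(cos318°, sin318°) = (0.7431, -0.6691)
|BD| = 10.2787
circle(B,7.00) ∩ circle(D,9.00): a=3.5827, h=6.0137
  candidates: C₊=(3.9268,5.5650) cross=61.812; C₋=(4.7097,-6.4368) cross=-61.812
  mode + wants cross > 0 → take C=(3.9268,5.5650) (cross=61.812)
ex = (C−B)/|BC| = (0.4548,0.8906); ey = (-0.8906,0.4548)
P = B + -2.76·ex + 1.70·ey = (-2.0261,-2.3540)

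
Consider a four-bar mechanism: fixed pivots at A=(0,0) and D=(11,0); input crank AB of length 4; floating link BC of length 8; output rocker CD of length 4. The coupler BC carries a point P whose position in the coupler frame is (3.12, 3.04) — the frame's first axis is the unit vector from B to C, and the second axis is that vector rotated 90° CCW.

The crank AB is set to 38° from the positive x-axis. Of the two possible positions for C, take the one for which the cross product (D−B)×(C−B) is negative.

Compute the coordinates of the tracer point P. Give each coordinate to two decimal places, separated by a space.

A=(0,0), D=(11.00,0)
B = A + 4.00·(cos38°, sin38°) = (3.1520, 2.4626)
|BD| = 8.2253
circle(B,8.00) ∩ circle(D,4.00): a=7.0305, h=3.8174
  candidates: C₊=(11.0029,4.0000) cross=31.399; C₋=(8.7171,-3.2846) cross=-31.399
  mode - wants cross < 0 → take C=(8.7171,-3.2846) (cross=-31.399)
ex = (C−B)/|BC| = (0.6956,-0.7184); ey = (0.7184,0.6956)
P = B + 3.12·ex + 3.04·ey = (7.5063,2.3360)

7.51 2.34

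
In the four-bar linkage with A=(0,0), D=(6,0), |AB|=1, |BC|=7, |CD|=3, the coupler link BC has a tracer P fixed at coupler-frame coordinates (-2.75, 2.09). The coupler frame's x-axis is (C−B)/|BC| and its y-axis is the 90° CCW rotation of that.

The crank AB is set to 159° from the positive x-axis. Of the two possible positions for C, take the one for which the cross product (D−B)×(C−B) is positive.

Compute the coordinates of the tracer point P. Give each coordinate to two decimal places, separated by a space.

A=(0,0), D=(6.00,0)
B = A + 1.00·(cos159°, sin159°) = (-0.9336, 0.3584)
|BD| = 6.9428
circle(B,7.00) ∩ circle(D,3.00): a=6.3521, h=2.9413
  candidates: C₊=(5.5619,2.9678) cross=20.421; C₋=(5.2582,-2.9068) cross=-20.421
  mode + wants cross > 0 → take C=(5.5619,2.9678) (cross=20.421)
ex = (C−B)/|BC| = (0.9279,0.3728); ey = (-0.3728,0.9279)
P = B + -2.75·ex + 2.09·ey = (-4.2645,1.2726)

-4.26 1.27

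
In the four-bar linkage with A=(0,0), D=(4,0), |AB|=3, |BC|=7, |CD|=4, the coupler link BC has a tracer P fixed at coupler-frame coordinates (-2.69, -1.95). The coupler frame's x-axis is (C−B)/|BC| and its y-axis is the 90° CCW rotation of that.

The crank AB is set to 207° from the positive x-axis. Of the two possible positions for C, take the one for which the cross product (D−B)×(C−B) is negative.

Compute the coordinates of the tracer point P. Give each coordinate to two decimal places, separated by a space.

-5.90 -2.16

A=(0,0), D=(4.00,0)
B = A + 3.00·(cos207°, sin207°) = (-2.6730, -1.3620)
|BD| = 6.8106
circle(B,7.00) ∩ circle(D,4.00): a=5.8280, h=3.8774
  candidates: C₊=(2.2618,3.6026) cross=26.408; C₋=(3.8127,-3.9956) cross=-26.408
  mode - wants cross < 0 → take C=(3.8127,-3.9956) (cross=-26.408)
ex = (C−B)/|BC| = (0.9265,-0.3762); ey = (0.3762,0.9265)
P = B + -2.69·ex + -1.95·ey = (-5.8990,-2.1566)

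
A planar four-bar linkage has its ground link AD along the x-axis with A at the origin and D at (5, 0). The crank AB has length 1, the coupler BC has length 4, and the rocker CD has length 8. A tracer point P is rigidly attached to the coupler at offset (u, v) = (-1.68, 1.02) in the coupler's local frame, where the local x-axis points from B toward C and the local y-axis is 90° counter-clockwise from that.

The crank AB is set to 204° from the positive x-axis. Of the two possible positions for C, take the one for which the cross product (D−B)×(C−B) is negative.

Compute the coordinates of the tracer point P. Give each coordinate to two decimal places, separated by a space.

0.43 1.03

A=(0,0), D=(5.00,0)
B = A + 1.00·(cos204°, sin204°) = (-0.9135, -0.4067)
|BD| = 5.9275
circle(B,4.00) ∩ circle(D,8.00): a=-1.0852, h=3.8500
  candidates: C₊=(-2.2603,3.3597) cross=22.821; C₋=(-1.7320,-4.3221) cross=-22.821
  mode - wants cross < 0 → take C=(-1.7320,-4.3221) (cross=-22.821)
ex = (C−B)/|BC| = (-0.2046,-0.9788); ey = (0.9788,-0.2046)
P = B + -1.68·ex + 1.02·ey = (0.4286,1.0290)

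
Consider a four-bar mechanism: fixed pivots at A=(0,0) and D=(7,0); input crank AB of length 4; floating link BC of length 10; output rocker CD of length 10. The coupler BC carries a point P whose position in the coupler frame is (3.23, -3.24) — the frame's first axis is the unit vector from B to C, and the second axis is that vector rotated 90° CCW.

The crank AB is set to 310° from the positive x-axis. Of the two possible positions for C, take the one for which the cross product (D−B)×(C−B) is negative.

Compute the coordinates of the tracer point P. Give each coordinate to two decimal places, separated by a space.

A=(0,0), D=(7.00,0)
B = A + 4.00·(cos310°, sin310°) = (2.5712, -3.0642)
|BD| = 5.3855
circle(B,10.00) ∩ circle(D,10.00): a=2.6928, h=9.6306
  candidates: C₊=(-0.6939,6.3878) cross=51.866; C₋=(10.2651,-9.4519) cross=-51.866
  mode - wants cross < 0 → take C=(10.2651,-9.4519) (cross=-51.866)
ex = (C−B)/|BC| = (0.7694,-0.6388); ey = (0.6388,0.7694)
P = B + 3.23·ex + -3.24·ey = (2.9866,-7.6203)

2.99 -7.62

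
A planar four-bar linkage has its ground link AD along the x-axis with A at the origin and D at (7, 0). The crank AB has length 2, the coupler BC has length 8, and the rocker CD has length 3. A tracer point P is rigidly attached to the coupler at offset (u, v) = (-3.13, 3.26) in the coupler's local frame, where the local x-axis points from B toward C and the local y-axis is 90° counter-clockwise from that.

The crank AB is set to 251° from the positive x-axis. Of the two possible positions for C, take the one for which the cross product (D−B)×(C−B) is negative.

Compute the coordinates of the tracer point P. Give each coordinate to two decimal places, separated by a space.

-3.30 1.77

A=(0,0), D=(7.00,0)
B = A + 2.00·(cos251°, sin251°) = (-0.6511, -1.8910)
|BD| = 7.8814
circle(B,8.00) ∩ circle(D,3.00): a=7.4299, h=2.9658
  candidates: C₊=(5.8501,2.7709) cross=23.375; C₋=(7.2734,-2.9875) cross=-23.375
  mode - wants cross < 0 → take C=(7.2734,-2.9875) (cross=-23.375)
ex = (C−B)/|BC| = (0.9906,-0.1371); ey = (0.1371,0.9906)
P = B + -3.13·ex + 3.26·ey = (-3.3048,1.7672)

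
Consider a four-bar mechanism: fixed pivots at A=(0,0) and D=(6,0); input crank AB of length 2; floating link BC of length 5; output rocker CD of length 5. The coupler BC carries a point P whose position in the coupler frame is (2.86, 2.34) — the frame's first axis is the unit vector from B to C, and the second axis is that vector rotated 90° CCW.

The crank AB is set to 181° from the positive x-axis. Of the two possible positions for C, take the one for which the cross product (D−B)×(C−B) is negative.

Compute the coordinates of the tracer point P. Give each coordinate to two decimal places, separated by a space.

A=(0,0), D=(6.00,0)
B = A + 2.00·(cos181°, sin181°) = (-1.9997, -0.0349)
|BD| = 7.9998
circle(B,5.00) ∩ circle(D,5.00): a=3.9999, h=3.0002
  candidates: C₊=(1.9871,2.9827) cross=24.001; C₋=(2.0132,-3.0176) cross=-24.001
  mode - wants cross < 0 → take C=(2.0132,-3.0176) (cross=-24.001)
ex = (C−B)/|BC| = (0.8026,-0.5965); ey = (0.5965,0.8026)
P = B + 2.86·ex + 2.34·ey = (1.6916,0.1371)

1.69 0.14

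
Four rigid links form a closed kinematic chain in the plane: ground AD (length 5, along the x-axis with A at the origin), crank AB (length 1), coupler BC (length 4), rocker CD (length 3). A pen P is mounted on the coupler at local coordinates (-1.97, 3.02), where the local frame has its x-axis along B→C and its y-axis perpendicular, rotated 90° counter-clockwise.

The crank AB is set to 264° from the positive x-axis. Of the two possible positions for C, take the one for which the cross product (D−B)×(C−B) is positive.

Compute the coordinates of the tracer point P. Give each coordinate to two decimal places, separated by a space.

-3.65 -0.32

A=(0,0), D=(5.00,0)
B = A + 1.00·(cos264°, sin264°) = (-0.1045, -0.9945)
|BD| = 5.2005
circle(B,4.00) ∩ circle(D,3.00): a=3.2733, h=2.2991
  candidates: C₊=(2.6687,1.8881) cross=11.956; C₋=(3.5480,-2.6252) cross=-11.956
  mode + wants cross > 0 → take C=(2.6687,1.8881) (cross=11.956)
ex = (C−B)/|BC| = (0.6933,0.7207); ey = (-0.7207,0.6933)
P = B + -1.97·ex + 3.02·ey = (-3.6467,-0.3204)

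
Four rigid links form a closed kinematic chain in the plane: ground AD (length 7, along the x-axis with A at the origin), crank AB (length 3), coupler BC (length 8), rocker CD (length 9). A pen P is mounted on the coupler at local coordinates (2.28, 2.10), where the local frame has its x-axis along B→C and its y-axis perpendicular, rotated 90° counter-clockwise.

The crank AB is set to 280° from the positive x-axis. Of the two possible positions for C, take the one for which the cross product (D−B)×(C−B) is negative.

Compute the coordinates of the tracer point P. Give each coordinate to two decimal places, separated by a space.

3.61 -3.26

A=(0,0), D=(7.00,0)
B = A + 3.00·(cos280°, sin280°) = (0.5209, -2.9544)
|BD| = 7.1209
circle(B,8.00) ∩ circle(D,9.00): a=2.3668, h=7.6419
  candidates: C₊=(-0.4962,4.9807) cross=54.417; C₋=(5.8450,-8.9256) cross=-54.417
  mode - wants cross < 0 → take C=(5.8450,-8.9256) (cross=-54.417)
ex = (C−B)/|BC| = (0.6655,-0.7464); ey = (0.7464,0.6655)
P = B + 2.28·ex + 2.10·ey = (3.6057,-3.2586)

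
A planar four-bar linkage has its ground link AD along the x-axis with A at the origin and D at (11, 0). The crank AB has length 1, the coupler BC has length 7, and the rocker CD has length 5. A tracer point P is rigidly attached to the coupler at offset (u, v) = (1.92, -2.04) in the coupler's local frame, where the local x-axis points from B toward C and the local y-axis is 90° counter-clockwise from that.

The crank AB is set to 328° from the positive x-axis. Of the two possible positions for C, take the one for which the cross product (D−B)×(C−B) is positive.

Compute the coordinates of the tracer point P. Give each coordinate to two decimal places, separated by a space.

A=(0,0), D=(11.00,0)
B = A + 1.00·(cos328°, sin328°) = (0.8480, -0.5299)
|BD| = 10.1658
circle(B,7.00) ∩ circle(D,5.00): a=6.2633, h=3.1258
  candidates: C₊=(6.9399,2.9182) cross=31.777; C₋=(7.2658,-3.3250) cross=-31.777
  mode + wants cross > 0 → take C=(6.9399,2.9182) (cross=31.777)
ex = (C−B)/|BC| = (0.8703,0.4926); ey = (-0.4926,0.8703)
P = B + 1.92·ex + -2.04·ey = (3.5238,-1.3595)

3.52 -1.36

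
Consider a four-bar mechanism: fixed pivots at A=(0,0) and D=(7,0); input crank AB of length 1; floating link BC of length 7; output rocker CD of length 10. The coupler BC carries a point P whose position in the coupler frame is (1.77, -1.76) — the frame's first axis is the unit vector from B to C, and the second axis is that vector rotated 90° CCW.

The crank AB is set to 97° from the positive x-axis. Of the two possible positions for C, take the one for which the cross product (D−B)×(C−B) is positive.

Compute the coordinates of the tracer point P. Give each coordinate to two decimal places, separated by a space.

A=(0,0), D=(7.00,0)
B = A + 1.00·(cos97°, sin97°) = (-0.1219, 0.9925)
|BD| = 7.1907
circle(B,7.00) ∩ circle(D,10.00): a=0.0491, h=6.9998
  candidates: C₊=(0.8930,7.9186) cross=50.334; C₋=(-1.0394,-5.9471) cross=-50.334
  mode + wants cross > 0 → take C=(0.8930,7.9186) (cross=50.334)
ex = (C−B)/|BC| = (0.1450,0.9894); ey = (-0.9894,0.1450)
P = B + 1.77·ex + -1.76·ey = (1.8761,2.4887)

1.88 2.49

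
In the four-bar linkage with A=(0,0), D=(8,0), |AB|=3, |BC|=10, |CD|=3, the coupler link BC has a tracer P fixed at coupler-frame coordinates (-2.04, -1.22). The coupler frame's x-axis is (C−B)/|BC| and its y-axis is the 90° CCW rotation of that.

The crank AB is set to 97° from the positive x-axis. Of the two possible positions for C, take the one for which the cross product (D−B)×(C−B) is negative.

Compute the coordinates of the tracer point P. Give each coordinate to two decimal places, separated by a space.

A=(0,0), D=(8.00,0)
B = A + 3.00·(cos97°, sin97°) = (-0.3656, 2.9776)
|BD| = 8.8797
circle(B,10.00) ∩ circle(D,3.00): a=9.5639, h=2.9209
  candidates: C₊=(9.6240,2.5224) cross=25.937; C₋=(7.6651,-2.9812) cross=-25.937
  mode - wants cross < 0 → take C=(7.6651,-2.9812) (cross=-25.937)
ex = (C−B)/|BC| = (0.8031,-0.5959); ey = (0.5959,0.8031)
P = B + -2.04·ex + -1.22·ey = (-2.7308,3.2135)

-2.73 3.21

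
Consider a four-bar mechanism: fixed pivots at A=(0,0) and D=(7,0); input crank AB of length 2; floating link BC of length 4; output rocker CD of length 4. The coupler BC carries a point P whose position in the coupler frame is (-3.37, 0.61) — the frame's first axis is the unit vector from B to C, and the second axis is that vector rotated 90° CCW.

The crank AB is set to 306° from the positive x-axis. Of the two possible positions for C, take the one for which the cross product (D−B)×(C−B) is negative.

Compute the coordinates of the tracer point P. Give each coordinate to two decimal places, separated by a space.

A=(0,0), D=(7.00,0)
B = A + 2.00·(cos306°, sin306°) = (1.1756, -1.6180)
|BD| = 6.0450
circle(B,4.00) ∩ circle(D,4.00): a=3.0225, h=2.6200
  candidates: C₊=(3.3865,1.7154) cross=15.838; C₋=(4.7891,-3.3334) cross=-15.838
  mode - wants cross < 0 → take C=(4.7891,-3.3334) (cross=-15.838)
ex = (C−B)/|BC| = (0.9034,-0.4289); ey = (0.4289,0.9034)
P = B + -3.37·ex + 0.61·ey = (-1.6072,0.3783)

-1.61 0.38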